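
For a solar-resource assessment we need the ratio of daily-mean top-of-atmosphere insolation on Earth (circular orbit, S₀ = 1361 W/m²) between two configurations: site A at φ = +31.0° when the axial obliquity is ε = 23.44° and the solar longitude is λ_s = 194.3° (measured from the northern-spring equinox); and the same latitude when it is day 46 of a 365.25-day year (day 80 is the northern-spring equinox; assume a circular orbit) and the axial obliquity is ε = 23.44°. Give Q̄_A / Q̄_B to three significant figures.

Q̄_A / Q̄_B ≈ 1.16

— Configuration A (φ=+31.0°):
Solar declination: sin δ = sin ε · sin λ_s = sin 23.44° × sin 194.3° = -0.09825, so δ = -5.639°.
cos H₀ = −tan(+31.0°) tan(-5.639°) = 0.0593, H₀ = 1.5114 rad.
Bracket: H₀ sin φ sin δ + cos φ cos δ sin H₀ = 1.5114×0.51504×-0.09825 + 0.85717×0.99516×0.99824 = -0.076481 + 0.851520 = 0.775039.
Q̄ = (S₀/π) × [bracket] = (1361/π) × 0.775039 = 335.76 W/m².
— Configuration B (φ=+31.0°):
Solar longitude: λ_s = 360° × (46 − 80)/365.25 = -33.511°, i.e. -33.511° + 360° = 326.489°.
sin δ = sin 23.44° × sin 326.489° = -0.21962, so δ = -12.687°.
cos H₀ = −tan(+31.0°) tan(-12.687°) = 0.1353, H₀ = 1.4351 rad.
Bracket: H₀ sin φ sin δ + cos φ cos δ sin H₀ = 1.4351×0.51504×-0.21962 + 0.85717×0.97559×0.99081 = -0.162329 + 0.828561 = 0.666232.
Q̄ = (S₀/π) × [bracket] = (1361/π) × 0.666232 = 288.62 W/m².
Ratio Q̄_A / Q̄_B = 335.76 / 288.62 = 1.163.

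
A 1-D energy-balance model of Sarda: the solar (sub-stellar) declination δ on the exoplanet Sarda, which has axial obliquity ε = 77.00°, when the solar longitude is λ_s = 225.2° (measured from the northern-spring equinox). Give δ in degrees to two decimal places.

δ = -43.74°

sin δ = sin ε · sin λ_s = sin 77.00° × sin 225.2° = -0.691384.
δ = arcsin(-0.691384) = -43.74°.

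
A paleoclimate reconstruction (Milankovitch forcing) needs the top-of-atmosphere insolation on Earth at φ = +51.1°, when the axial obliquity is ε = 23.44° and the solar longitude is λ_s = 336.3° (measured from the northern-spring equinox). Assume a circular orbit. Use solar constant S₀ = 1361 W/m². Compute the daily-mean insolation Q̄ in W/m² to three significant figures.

Solar declination: sin δ = sin ε · sin λ_s = sin 23.44° × sin 336.3° = -0.15989, so δ = -9.201°.
cos H₀ = −tan(+51.1°) tan(-9.201°) = 0.2007, H₀ = 1.3687 rad.
Bracket: H₀ sin φ sin δ + cos φ cos δ sin H₀ = 1.3687×0.77824×-0.15989 + 0.62796×0.98713×0.97965 = -0.170311 + 0.607264 = 0.436953.
Q̄ = (S₀/π) × [bracket] = (1361/π) × 0.436953 = 189.3 W/m².

Q̄ ≈ 189 W/m²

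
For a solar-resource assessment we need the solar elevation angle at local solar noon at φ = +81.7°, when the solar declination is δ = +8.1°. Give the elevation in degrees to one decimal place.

16.4°

At local noon the hour angle is zero, so the zenith angle equals |φ − δ| = |+81.7° − (+8.100°)| = 73.600°.
Elevation = 90° − 73.600° = 16.4°.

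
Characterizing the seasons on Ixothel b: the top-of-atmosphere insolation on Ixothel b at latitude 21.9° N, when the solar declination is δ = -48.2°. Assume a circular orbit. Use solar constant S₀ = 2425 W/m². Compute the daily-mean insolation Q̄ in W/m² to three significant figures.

cos H₀ = −tan(+21.9°) tan(-48.200°) = 0.4496, H₀ = 1.1045 rad.
Bracket: H₀ sin φ sin δ + cos φ cos δ sin H₀ = 1.1045×0.37299×-0.74548 + 0.92784×0.66653×0.89323 = -0.307113 + 0.552403 = 0.245290.
Q̄ = (S₀/π) × [bracket] = (2425/π) × 0.245290 = 189.3 W/m².

Q̄ ≈ 189 W/m²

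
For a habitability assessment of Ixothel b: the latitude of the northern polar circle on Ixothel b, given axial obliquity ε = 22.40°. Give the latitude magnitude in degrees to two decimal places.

The polar circle is the lowest latitude that experiences at least one full rotation of continuous daylight at the northern-summer solstice; it lies at |φ| = 90° − ε = 90° − 22.40° = 67.60°.

67.60°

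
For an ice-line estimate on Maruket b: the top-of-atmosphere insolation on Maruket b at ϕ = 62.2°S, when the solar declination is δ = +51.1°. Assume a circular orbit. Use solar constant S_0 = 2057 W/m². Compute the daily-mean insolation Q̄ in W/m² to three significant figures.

Q̄ ≈ 0.00 W/m²

cos h₀ = −tan(-62.2°) tan(+51.100°) = 2.3506 ≥ 1 ⇒ polar night, h₀ = 0 and Q̄ = 0.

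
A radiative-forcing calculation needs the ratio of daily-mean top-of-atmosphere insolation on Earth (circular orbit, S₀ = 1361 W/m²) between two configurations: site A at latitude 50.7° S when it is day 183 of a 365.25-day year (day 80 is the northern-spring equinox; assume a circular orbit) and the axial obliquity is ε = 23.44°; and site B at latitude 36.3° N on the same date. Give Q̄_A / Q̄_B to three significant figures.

Q̄_A / Q̄_B ≈ 0.166

— Configuration A (φ=-50.7°):
Solar longitude: λ_s = 360° × (183 − 80)/365.25 = 101.520°.
sin δ = sin 23.44° × sin 101.520° = 0.38978, so δ = +22.941°.
cos H₀ = −tan(-50.7°) tan(+22.941°) = 0.5171, H₀ = 1.0273 rad.
Bracket: H₀ sin φ sin δ + cos φ cos δ sin H₀ = 1.0273×-0.77384×0.38978 + 0.63338×0.92091×0.85592 = -0.309862 + 0.499246 = 0.189384.
Q̄ = (S₀/π) × [bracket] = (1361/π) × 0.189384 = 82.045 W/m².
— Configuration B (φ=+36.3°):
cos H₀ = −tan(+36.3°) tan(+22.941°) = -0.3109, H₀ = 1.8869 rad.
Bracket: H₀ sin φ sin δ + cos φ cos δ sin H₀ = 1.8869×0.59201×0.38978 + 0.80593×0.92091×0.95044 = 0.435409 + 0.705406 = 1.140815.
Q̄ = (S₀/π) × [bracket] = (1361/π) × 1.140815 = 494.22 W/m².
Ratio Q̄_A / Q̄_B = 82.045 / 494.22 = 0.1660.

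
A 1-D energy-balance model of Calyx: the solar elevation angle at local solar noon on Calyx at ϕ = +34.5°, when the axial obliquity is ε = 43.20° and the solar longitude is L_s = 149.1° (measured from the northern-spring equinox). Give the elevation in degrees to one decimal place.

76.1°

Solar declination: sin δ = sin ε · sin L_s = sin 43.20° × sin 149.1° = 0.35154, so δ = +20.582°.
At local noon the hour angle is zero, so the zenith angle equals |ϕ − δ| = |+34.5° − (+20.582°)| = 13.918°.
Elevation = 90° − 13.918° = 76.1°.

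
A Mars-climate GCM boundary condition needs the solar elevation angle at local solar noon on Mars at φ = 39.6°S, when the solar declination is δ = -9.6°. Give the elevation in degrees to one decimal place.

60.0°

At local noon the hour angle is zero, so the zenith angle equals |φ − δ| = |-39.6° − (-9.600°)| = 30.000°.
Elevation = 90° − 30.000° = 60.0°.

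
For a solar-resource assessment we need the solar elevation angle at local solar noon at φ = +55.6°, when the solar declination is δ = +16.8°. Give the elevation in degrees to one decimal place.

51.2°

At local noon the hour angle is zero, so the zenith angle equals |φ − δ| = |+55.6° − (+16.800°)| = 38.800°.
Elevation = 90° − 38.800° = 51.2°.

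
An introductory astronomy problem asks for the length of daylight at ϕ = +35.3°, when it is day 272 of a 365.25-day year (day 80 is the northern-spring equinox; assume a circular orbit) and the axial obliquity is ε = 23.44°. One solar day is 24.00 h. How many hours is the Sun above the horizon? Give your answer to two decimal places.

11.65 h

Solar longitude: L_s = 360° × (272 − 80)/365.25 = 189.240°.
sin δ = sin 23.44° × sin 189.240° = -0.06387, so δ = -3.662°.
cos h₀ = −tan ϕ · tan δ = −tan(+35.3°) × tan(-3.662°) = 0.0453, so h₀ = 1.5255 rad = 87.40°.
Daylight = 2h₀/(2π) × 24.00 h = (1.5255/π) × 24.00 = 11.65 h.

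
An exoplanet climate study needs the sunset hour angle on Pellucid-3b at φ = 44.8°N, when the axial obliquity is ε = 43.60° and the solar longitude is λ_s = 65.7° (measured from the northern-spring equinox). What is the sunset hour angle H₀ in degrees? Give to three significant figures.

H₀ = 143°

Solar declination: sin δ = sin ε · sin λ_s = sin 43.60° × sin 65.7° = 0.62852, so δ = +38.941°.
cos H₀ = −tan φ · tan δ = −tan(+44.8°) × tan(+38.941°) = -0.8025, so H₀ = 2.5022 rad = 143.37°.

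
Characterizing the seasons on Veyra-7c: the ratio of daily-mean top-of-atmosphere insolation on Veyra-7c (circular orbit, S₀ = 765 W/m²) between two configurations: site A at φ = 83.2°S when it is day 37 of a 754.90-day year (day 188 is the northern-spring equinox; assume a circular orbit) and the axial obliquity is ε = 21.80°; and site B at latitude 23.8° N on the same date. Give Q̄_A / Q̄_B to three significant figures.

— Configuration A (φ=-83.2°):
Solar longitude: λ_s = 360° × (37 − 188)/754.90 = -72.010°, i.e. -72.010° + 360° = 287.990°.
sin δ = sin 21.80° × sin 287.990° = -0.35321, so δ = -20.684°.
cos H₀ = −tan(-83.2°) tan(-20.684°) = -3.1662 ≤ −1 ⇒ polar day, H₀ = π.
Bracket: H₀ sin φ sin δ + cos φ cos δ sin H₀ = 3.1416×-0.99297×-0.35321 + 0.11840×0.93554×0.00000 = 1.101844 + 0.000000 = 1.101844.
Q̄ = (S₀/π) × [bracket] = (765/π) × 1.101844 = 268.31 W/m².
— Configuration B (φ=+23.8°):
cos H₀ = −tan(+23.8°) tan(-20.684°) = 0.1665, H₀ = 1.4035 rad.
Bracket: H₀ sin φ sin δ + cos φ cos δ sin H₀ = 1.4035×0.40355×-0.35321 + 0.91496×0.93554×0.98604 = -0.200052 + 0.844032 = 0.643980.
Q̄ = (S₀/π) × [bracket] = (765/π) × 0.643980 = 156.81 W/m².
Ratio Q̄_A / Q̄_B = 268.31 / 156.81 = 1.711.

Q̄_A / Q̄_B ≈ 1.71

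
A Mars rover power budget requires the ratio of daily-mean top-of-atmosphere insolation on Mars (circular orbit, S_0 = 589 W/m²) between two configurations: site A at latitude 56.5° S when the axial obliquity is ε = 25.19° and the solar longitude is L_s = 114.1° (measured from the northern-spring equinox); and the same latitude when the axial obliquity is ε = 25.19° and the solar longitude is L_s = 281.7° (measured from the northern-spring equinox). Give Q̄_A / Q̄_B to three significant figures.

— Configuration A (ϕ=-56.5°):
Solar declination: sin δ = sin ε · sin L_s = sin 25.19° × sin 114.1° = 0.38852, so δ = +22.863°.
cos h₀ = −tan(-56.5°) tan(+22.863°) = 0.6370, h₀ = 0.8801 rad.
Bracket: h₀ sin ϕ sin δ + cos ϕ cos δ sin h₀ = 0.8801×-0.83389×0.38852 + 0.55194×0.92144×0.77083 = -0.285137 + 0.392028 = 0.106891.
Q̄ = (S_0/π) × [bracket] = (589/π) × 0.106891 = 20.040 W/m².
— Configuration B (ϕ=-56.5°):
Solar declination: sin δ = sin ε · sin L_s = sin 25.19° × sin 281.7° = -0.41678, so δ = -24.631°.
cos h₀ = −tan(-56.5°) tan(-24.631°) = -0.6927, h₀ = 2.3360 rad.
Bracket: h₀ sin ϕ sin δ + cos ϕ cos δ sin h₀ = 2.3360×-0.83389×-0.41678 + 0.55194×0.90901×0.72121 = 0.811874 + 0.361845 = 1.173719.
Q̄ = (S_0/π) × [bracket] = (589/π) × 1.173719 = 220.05 W/m².
Ratio Q̄_A / Q̄_B = 20.040 / 220.05 = 0.09107.

Q̄_A / Q̄_B ≈ 0.0911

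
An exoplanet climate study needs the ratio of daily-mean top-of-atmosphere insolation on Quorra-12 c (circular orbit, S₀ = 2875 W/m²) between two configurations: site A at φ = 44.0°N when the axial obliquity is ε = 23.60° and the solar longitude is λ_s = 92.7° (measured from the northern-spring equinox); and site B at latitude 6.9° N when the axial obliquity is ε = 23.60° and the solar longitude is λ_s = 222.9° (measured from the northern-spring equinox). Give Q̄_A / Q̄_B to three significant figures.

Q̄_A / Q̄_B ≈ 1.28

— Configuration A (φ=+44.0°):
Solar declination: sin δ = sin ε · sin λ_s = sin 23.60° × sin 92.7° = 0.39990, so δ = +23.572°.
cos H₀ = −tan(+44.0°) tan(+23.572°) = -0.4213, H₀ = 2.0057 rad.
Bracket: H₀ sin φ sin δ + cos φ cos δ sin H₀ = 2.0057×0.69466×0.39990 + 0.71934×0.91656×0.90690 = 0.557172 + 0.597936 = 1.155108.
Q̄ = (S₀/π) × [bracket] = (2875/π) × 1.155108 = 1057.1 W/m².
— Configuration B (φ=+6.9°):
Solar declination: sin δ = sin ε · sin λ_s = sin 23.60° × sin 222.9° = -0.27253, so δ = -15.815°.
cos H₀ = −tan(+6.9°) tan(-15.815°) = 0.0343, H₀ = 1.5365 rad.
Bracket: H₀ sin φ sin δ + cos φ cos δ sin H₀ = 1.5365×0.12014×-0.27253 + 0.99276×0.96215×0.99941 = -0.050308 + 0.954620 = 0.904312.
Q̄ = (S₀/π) × [bracket] = (2875/π) × 0.904312 = 827.57 W/m².
Ratio Q̄_A / Q̄_B = 1057.1 / 827.57 = 1.277.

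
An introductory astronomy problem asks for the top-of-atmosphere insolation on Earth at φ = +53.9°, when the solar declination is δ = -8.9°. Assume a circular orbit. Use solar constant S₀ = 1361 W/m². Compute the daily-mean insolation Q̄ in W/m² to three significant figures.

Q̄ ≈ 173 W/m²

cos H₀ = −tan(+53.9°) tan(-8.900°) = 0.2147, H₀ = 1.3544 rad.
Bracket: H₀ sin φ sin δ + cos φ cos δ sin H₀ = 1.3544×0.80799×-0.15471 + 0.58920×0.98796×0.97667 = -0.169306 + 0.568525 = 0.399219.
Q̄ = (S₀/π) × [bracket] = (1361/π) × 0.399219 = 172.9 W/m².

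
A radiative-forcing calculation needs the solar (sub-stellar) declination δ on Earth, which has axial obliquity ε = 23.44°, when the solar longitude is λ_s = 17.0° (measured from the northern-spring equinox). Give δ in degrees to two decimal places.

sin δ = sin ε · sin λ_s = sin 23.44° × sin 17.0° = 0.116302.
δ = arcsin(0.116302) = +6.68°.

δ = +6.68°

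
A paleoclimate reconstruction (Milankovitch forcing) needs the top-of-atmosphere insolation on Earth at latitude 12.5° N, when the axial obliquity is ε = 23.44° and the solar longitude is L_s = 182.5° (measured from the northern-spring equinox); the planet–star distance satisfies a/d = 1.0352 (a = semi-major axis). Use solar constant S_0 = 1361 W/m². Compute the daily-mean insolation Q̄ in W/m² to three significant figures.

Solar declination: sin δ = sin ε · sin L_s = sin 23.44° × sin 182.5° = -0.01735, so δ = -0.994°.
cos h₀ = −tan(+12.5°) tan(-0.994°) = 0.0038, h₀ = 1.5669 rad.
Bracket: h₀ sin ϕ sin δ + cos ϕ cos δ sin h₀ = 1.5669×0.21644×-0.01735 + 0.97630×0.99985×0.99999 = -0.005884 + 0.976144 = 0.970260.
Inverse-square distance factor (a/d)² = 1.0352² = 1.071639.
Q̄ = (S_0/π) × 1.071639 × [bracket] = (1361/π) × 1.071639 × 0.970260 = 450.4 W/m².

Q̄ ≈ 450 W/m²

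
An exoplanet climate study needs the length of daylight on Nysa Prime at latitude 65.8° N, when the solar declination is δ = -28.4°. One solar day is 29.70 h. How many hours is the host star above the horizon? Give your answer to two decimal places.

0.00 h

cos h₀ = −tan ϕ · tan δ = 1.2031 ≥ 1, so the host star never rises (polar night) and h₀ = 0.
Daylight = 2h₀/(2π) × 29.70 h = (0.0000/π) × 29.70 = 0.00 h.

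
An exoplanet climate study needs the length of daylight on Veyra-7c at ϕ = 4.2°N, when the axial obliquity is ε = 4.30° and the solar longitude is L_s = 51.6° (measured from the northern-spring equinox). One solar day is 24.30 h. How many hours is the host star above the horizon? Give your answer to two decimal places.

12.18 h

Solar declination: sin δ = sin ε · sin L_s = sin 4.30° × sin 51.6° = 0.05876, so δ = +3.369°.
cos h₀ = −tan ϕ · tan δ = −tan(+4.2°) × tan(+3.369°) = -0.0043, so h₀ = 1.5751 rad = 90.25°.
Daylight = 2h₀/(2π) × 24.30 h = (1.5751/π) × 24.30 = 12.18 h.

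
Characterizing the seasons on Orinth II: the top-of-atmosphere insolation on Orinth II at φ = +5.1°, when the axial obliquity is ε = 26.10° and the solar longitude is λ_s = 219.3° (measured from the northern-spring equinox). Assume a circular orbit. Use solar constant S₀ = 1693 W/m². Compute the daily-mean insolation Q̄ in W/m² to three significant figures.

Solar declination: sin δ = sin ε · sin λ_s = sin 26.10° × sin 219.3° = -0.27865, so δ = -16.180°.
cos H₀ = −tan(+5.1°) tan(-16.180°) = 0.0259, H₀ = 1.5449 rad.
Bracket: H₀ sin φ sin δ + cos φ cos δ sin H₀ = 1.5449×0.08889×-0.27865 + 0.99604×0.96039×0.99966 = -0.038266 + 0.956262 = 0.917996.
Q̄ = (S₀/π) × [bracket] = (1693/π) × 0.917996 = 494.7 W/m².

Q̄ ≈ 495 W/m²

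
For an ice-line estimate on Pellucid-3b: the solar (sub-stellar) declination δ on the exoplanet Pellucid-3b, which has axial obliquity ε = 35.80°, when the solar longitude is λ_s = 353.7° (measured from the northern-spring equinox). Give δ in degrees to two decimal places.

δ = -3.68°

sin δ = sin ε · sin λ_s = sin 35.80° × sin 353.7° = -0.064190.
δ = arcsin(-0.064190) = -3.68°.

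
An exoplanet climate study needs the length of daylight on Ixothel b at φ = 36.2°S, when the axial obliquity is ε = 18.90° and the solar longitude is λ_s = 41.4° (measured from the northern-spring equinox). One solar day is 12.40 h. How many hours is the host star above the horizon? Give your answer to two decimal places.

5.56 h

Solar declination: sin δ = sin ε · sin λ_s = sin 18.90° × sin 41.4° = 0.21421, so δ = +12.369°.
cos H₀ = −tan φ · tan δ = −tan(-36.2°) × tan(+12.369°) = 0.1605, so H₀ = 1.4096 rad = 80.76°.
Daylight = 2H₀/(2π) × 12.40 h = (1.4096/π) × 12.40 = 5.56 h.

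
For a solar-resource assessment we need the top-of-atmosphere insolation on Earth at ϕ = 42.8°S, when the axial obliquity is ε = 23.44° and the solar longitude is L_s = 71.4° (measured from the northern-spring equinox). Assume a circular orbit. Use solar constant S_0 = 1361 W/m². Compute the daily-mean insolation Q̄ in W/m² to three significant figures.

Solar declination: sin δ = sin ε · sin L_s = sin 23.44° × sin 71.4° = 0.37701, so δ = +22.149°.
cos h₀ = −tan(-42.8°) tan(+22.149°) = 0.3769, h₀ = 1.1843 rad.
Bracket: h₀ sin ϕ sin δ + cos ϕ cos δ sin h₀ = 1.1843×-0.67944×0.37701 + 0.73373×0.92621×0.92624 = -0.303365 + 0.629462 = 0.326097.
Q̄ = (S_0/π) × [bracket] = (1361/π) × 0.326097 = 141.3 W/m².

Q̄ ≈ 141 W/m²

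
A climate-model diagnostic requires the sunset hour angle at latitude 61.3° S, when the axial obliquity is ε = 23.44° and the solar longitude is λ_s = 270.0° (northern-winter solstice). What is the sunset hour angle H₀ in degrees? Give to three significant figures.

H₀ = 142°

Solar declination: sin δ = sin ε · sin λ_s = sin 23.44° × sin 270.0° = -0.39779, so δ = -23.440°.
cos H₀ = −tan φ · tan δ = −tan(-61.3°) × tan(-23.440°) = -0.7919, so H₀ = 2.4848 rad = 142.37°.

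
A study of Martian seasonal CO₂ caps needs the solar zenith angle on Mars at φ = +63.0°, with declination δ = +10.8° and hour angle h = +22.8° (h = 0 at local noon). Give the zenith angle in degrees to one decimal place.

θ_z = 54.7°

cos θ_z = sin φ sin δ + cos φ cos δ cos h = 0.166958 + 0.411104 = 0.578062.
θ_z = arccos(0.578062) = 54.7°.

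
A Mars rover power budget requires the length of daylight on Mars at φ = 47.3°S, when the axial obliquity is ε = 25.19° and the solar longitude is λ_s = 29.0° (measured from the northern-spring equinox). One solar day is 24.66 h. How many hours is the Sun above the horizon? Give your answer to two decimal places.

10.52 h

Solar declination: sin δ = sin ε · sin λ_s = sin 25.19° × sin 29.0° = 0.20635, so δ = +11.908°.
cos H₀ = −tan φ · tan δ = −tan(-47.3°) × tan(+11.908°) = 0.2285, so H₀ = 1.3402 rad = 76.79°.
Daylight = 2H₀/(2π) × 24.66 h = (1.3402/π) × 24.66 = 10.52 h.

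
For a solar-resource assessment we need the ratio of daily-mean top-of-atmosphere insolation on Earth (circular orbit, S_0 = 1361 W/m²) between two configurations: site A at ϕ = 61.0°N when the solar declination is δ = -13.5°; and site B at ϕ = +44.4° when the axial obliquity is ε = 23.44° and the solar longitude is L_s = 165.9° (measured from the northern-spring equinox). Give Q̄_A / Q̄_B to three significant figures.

Q̄_A / Q̄_B ≈ 0.238

— Configuration A (ϕ=+61.0°):
cos h₀ = −tan(+61.0°) tan(-13.500°) = 0.4331, h₀ = 1.1229 rad.
Bracket: h₀ sin ϕ sin δ + cos ϕ cos δ sin h₀ = 1.1229×0.87462×-0.23345 + 0.48481×0.97237×0.90134 = -0.229274 + 0.424905 = 0.195631.
Q̄ = (S_0/π) × [bracket] = (1361/π) × 0.195631 = 84.751 W/m².
— Configuration B (ϕ=+44.4°):
Solar declination: sin δ = sin ε · sin L_s = sin 23.44° × sin 165.9° = 0.09691, so δ = +5.561°.
cos h₀ = −tan(+44.4°) tan(+5.561°) = -0.0953, h₀ = 1.6663 rad.
Bracket: h₀ sin ϕ sin δ + cos ϕ cos δ sin h₀ = 1.6663×0.69966×0.09691 + 0.71447×0.99529×0.99544 = 0.112982 + 0.707862 = 0.820844.
Q̄ = (S_0/π) × [bracket] = (1361/π) × 0.820844 = 355.61 W/m².
Ratio Q̄_A / Q̄_B = 84.751 / 355.61 = 0.2383.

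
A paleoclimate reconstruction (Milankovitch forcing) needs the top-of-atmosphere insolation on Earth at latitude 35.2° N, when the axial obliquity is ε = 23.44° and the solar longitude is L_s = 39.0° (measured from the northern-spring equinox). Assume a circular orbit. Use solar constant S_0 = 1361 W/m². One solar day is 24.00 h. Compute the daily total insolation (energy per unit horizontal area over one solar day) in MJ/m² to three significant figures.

Solar declination: sin δ = sin ε · sin L_s = sin 23.44° × sin 39.0° = 0.25034, so δ = +14.497°.
cos h₀ = −tan(+35.2°) tan(+14.497°) = -0.1824, h₀ = 1.7542 rad.
Bracket: h₀ sin ϕ sin δ + cos ϕ cos δ sin h₀ = 1.7542×0.57643×0.25034 + 0.81714×0.96816×0.98322 = 0.253137 + 0.777847 = 1.030984.
Q̄ = (S_0/π) × [bracket] = (1361/π) × 1.030984 = 446.64 W/m².
Daily total = Q̄ × 24.00 h × 3600 s/h = 446.64 × 24.00 × 3600 / 10⁶ = 38.59 MJ/m².

38.6 MJ/m²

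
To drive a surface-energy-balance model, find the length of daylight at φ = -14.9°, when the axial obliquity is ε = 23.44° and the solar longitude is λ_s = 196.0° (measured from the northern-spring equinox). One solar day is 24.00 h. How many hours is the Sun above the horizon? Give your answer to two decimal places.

Solar declination: sin δ = sin ε · sin λ_s = sin 23.44° × sin 196.0° = -0.10965, so δ = -6.295°.
cos H₀ = −tan φ · tan δ = −tan(-14.9°) × tan(-6.295°) = -0.0294, so H₀ = 1.6002 rad = 91.68°.
Daylight = 2H₀/(2π) × 24.00 h = (1.6002/π) × 24.00 = 12.22 h.

12.22 h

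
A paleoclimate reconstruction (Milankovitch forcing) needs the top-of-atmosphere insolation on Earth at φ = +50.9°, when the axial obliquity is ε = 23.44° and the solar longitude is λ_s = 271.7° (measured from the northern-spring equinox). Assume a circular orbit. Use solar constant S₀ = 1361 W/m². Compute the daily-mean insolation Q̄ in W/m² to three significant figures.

Solar declination: sin δ = sin ε · sin λ_s = sin 23.44° × sin 271.7° = -0.39761, so δ = -23.429°.
cos H₀ = −tan(+50.9°) tan(-23.429°) = 0.5332, H₀ = 1.0084 rad.
Bracket: H₀ sin φ sin δ + cos φ cos δ sin H₀ = 1.0084×0.77605×-0.39761 + 0.63068×0.91755×0.84597 = -0.311157 + 0.489546 = 0.178389.
Q̄ = (S₀/π) × [bracket] = (1361/π) × 0.178389 = 77.28 W/m².

Q̄ ≈ 77.3 W/m²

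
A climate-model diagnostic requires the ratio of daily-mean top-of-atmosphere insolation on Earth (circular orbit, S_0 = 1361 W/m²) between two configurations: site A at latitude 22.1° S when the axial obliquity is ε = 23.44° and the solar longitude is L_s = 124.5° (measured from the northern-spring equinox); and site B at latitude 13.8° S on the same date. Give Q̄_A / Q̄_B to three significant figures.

— Configuration A (ϕ=-22.1°):
Solar declination: sin δ = sin ε · sin L_s = sin 23.44° × sin 124.5° = 0.32783, so δ = +19.137°.
cos h₀ = −tan(-22.1°) tan(+19.137°) = 0.1409, h₀ = 1.4294 rad.
Bracket: h₀ sin ϕ sin δ + cos ϕ cos δ sin h₀ = 1.4294×-0.37622×0.32783 + 0.92653×0.94474×0.99002 = -0.176297 + 0.866594 = 0.690297.
Q̄ = (S_0/π) × [bracket] = (1361/π) × 0.690297 = 299.05 W/m².
— Configuration B (ϕ=-13.8°):
cos h₀ = −tan(-13.8°) tan(+19.137°) = 0.0852, h₀ = 1.4855 rad.
Bracket: h₀ sin ϕ sin δ + cos ϕ cos δ sin h₀ = 1.4855×-0.23853×0.32783 + 0.97113×0.94474×0.99636 = -0.116162 + 0.914126 = 0.797964.
Q̄ = (S_0/π) × [bracket] = (1361/π) × 0.797964 = 345.69 W/m².
Ratio Q̄_A / Q̄_B = 299.05 / 345.69 = 0.8651.

Q̄_A / Q̄_B ≈ 0.865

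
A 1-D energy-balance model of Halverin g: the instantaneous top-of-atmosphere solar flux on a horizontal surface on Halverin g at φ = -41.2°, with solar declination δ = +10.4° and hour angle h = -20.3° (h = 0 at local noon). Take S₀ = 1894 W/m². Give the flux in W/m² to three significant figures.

cos θ_z = sin φ sin δ + cos φ cos δ cos h = -0.118906 + 0.694088 = 0.575182.
Flux = S₀ · cos θ_z = 1894 × 0.575182 = 1089 W/m².

1.09e+03 W/m²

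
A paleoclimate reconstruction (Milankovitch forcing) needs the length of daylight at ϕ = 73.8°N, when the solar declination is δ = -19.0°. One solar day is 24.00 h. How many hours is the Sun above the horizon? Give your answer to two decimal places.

cos h₀ = −tan ϕ · tan δ = 1.1852 ≥ 1, so the Sun never rises (polar night) and h₀ = 0.
Daylight = 2h₀/(2π) × 24.00 h = (0.0000/π) × 24.00 = 0.00 h.

0.00 h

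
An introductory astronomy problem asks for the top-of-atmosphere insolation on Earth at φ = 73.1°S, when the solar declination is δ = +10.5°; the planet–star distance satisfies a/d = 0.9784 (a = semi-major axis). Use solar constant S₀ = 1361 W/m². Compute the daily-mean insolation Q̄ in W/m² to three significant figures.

cos H₀ = −tan(-73.1°) tan(+10.500°) = 0.6100, H₀ = 0.9147 rad.
Bracket: H₀ sin φ sin δ + cos φ cos δ sin H₀ = 0.9147×-0.95681×0.18224 + 0.29070×0.98325×0.79238 = -0.159495 + 0.226487 = 0.066992.
Inverse-square distance factor (a/d)² = 0.9784² = 0.957267.
Q̄ = (S₀/π) × 0.957267 × [bracket] = (1361/π) × 0.957267 × 0.066992 = 27.78 W/m².

Q̄ ≈ 27.8 W/m²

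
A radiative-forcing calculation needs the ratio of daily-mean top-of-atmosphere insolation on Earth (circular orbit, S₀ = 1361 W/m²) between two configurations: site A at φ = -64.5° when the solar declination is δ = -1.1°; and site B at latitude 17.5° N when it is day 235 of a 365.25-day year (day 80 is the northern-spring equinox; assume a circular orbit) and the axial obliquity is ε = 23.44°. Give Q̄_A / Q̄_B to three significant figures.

Q̄_A / Q̄_B ≈ 0.447

— Configuration A (φ=-64.5°):
cos H₀ = −tan(-64.5°) tan(-1.100°) = -0.0403, H₀ = 1.6111 rad.
Bracket: H₀ sin φ sin δ + cos φ cos δ sin H₀ = 1.6111×-0.90259×-0.01920 + 0.43051×0.99982×0.99919 = 0.027920 + 0.430084 = 0.458004.
Q̄ = (S₀/π) × [bracket] = (1361/π) × 0.458004 = 198.42 W/m².
— Configuration B (φ=+17.5°):
Solar longitude: λ_s = 360° × (235 − 80)/365.25 = 152.772°.
sin δ = sin 23.44° × sin 152.772° = 0.18200, so δ = +10.486°.
cos H₀ = −tan(+17.5°) tan(+10.486°) = -0.0584, H₀ = 1.6292 rad.
Bracket: H₀ sin φ sin δ + cos φ cos δ sin H₀ = 1.6292×0.30071×0.18200 + 0.95372×0.98330×0.99830 = 0.089165 + 0.936199 = 1.025364.
Q̄ = (S₀/π) × [bracket] = (1361/π) × 1.025364 = 444.21 W/m².
Ratio Q̄_A / Q̄_B = 198.42 / 444.21 = 0.4467.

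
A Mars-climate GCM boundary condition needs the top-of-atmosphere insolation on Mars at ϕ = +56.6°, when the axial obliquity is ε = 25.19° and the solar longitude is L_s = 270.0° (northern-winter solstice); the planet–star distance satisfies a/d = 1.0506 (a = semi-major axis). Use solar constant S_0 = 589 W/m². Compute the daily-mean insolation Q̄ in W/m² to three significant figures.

Q̄ ≈ 15.1 W/m²

Solar declination: sin δ = sin ε · sin L_s = sin 25.19° × sin 270.0° = -0.42562, so δ = -25.190°.
cos h₀ = −tan(+56.6°) tan(-25.190°) = 0.7133, h₀ = 0.7766 rad.
Bracket: h₀ sin ϕ sin δ + cos ϕ cos δ sin h₀ = 0.7766×0.83485×-0.42562 + 0.55048×0.90490×0.70083 = -0.275948 + 0.349104 = 0.073156.
Inverse-square distance factor (a/d)² = 1.0506² = 1.103760.
Q̄ = (S_0/π) × 1.103760 × [bracket] = (589/π) × 1.103760 × 0.073156 = 15.14 W/m².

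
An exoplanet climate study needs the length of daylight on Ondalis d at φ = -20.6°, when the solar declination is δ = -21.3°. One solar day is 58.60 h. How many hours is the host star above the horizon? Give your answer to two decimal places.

32.04 h

cos H₀ = −tan φ · tan δ = −tan(-20.6°) × tan(-21.300°) = -0.1465, so H₀ = 1.7179 rad = 98.43°.
Daylight = 2H₀/(2π) × 58.60 h = (1.7179/π) × 58.60 = 32.04 h.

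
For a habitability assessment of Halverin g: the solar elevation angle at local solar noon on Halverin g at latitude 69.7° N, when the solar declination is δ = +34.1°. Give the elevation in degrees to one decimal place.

54.4°

At local noon the hour angle is zero, so the zenith angle equals |φ − δ| = |+69.7° − (+34.100°)| = 35.600°.
Elevation = 90° − 35.600° = 54.4°.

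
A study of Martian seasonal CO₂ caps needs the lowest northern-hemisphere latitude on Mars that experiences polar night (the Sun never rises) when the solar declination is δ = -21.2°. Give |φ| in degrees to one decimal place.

Polar night requires cos H₀ = −tan φ tan δ ≥ 1, i.e. tan φ tan δ ≤ −1.
The boundary is |tan φ| · |tan δ| = 1, so |φ| = 90° − |δ| = 90° − 21.2° = 68.8° in the northern hemisphere.

|φ| = 68.8°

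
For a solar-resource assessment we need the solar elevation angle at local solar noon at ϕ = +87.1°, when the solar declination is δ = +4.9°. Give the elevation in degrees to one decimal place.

At local noon the hour angle is zero, so the zenith angle equals |ϕ − δ| = |+87.1° − (+4.900°)| = 82.200°.
Elevation = 90° − 82.200° = 7.8°.

7.8°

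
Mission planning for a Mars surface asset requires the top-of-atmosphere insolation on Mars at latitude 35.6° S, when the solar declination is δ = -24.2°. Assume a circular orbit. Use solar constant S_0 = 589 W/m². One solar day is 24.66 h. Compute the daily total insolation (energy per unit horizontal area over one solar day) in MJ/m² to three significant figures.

19.2 MJ/m²

cos h₀ = −tan(-35.6°) tan(-24.200°) = -0.3218, h₀ = 1.8984 rad.
Bracket: h₀ sin ϕ sin δ + cos ϕ cos δ sin h₀ = 1.8984×-0.58212×-0.40992 + 0.81310×0.91212×0.94682 = 0.453001 + 0.702204 = 1.155205.
Q̄ = (S_0/π) × [bracket] = (589/π) × 1.155205 = 216.58 W/m².
Daily total = Q̄ × 24.66 h × 3600 s/h = 216.58 × 24.66 × 3600 / 10⁶ = 19.23 MJ/m².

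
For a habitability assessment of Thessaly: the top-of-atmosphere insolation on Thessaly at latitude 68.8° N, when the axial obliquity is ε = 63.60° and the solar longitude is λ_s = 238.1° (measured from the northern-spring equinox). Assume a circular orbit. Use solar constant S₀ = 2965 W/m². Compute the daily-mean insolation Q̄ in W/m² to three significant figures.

Q̄ ≈ 0.00 W/m²

Solar declination: sin δ = sin ε · sin λ_s = sin 63.60° × sin 238.1° = -0.76043, so δ = -49.502°.
cos H₀ = −tan(+68.8°) tan(-49.502°) = 3.0189 ≥ 1 ⇒ polar night, H₀ = 0 and Q̄ = 0.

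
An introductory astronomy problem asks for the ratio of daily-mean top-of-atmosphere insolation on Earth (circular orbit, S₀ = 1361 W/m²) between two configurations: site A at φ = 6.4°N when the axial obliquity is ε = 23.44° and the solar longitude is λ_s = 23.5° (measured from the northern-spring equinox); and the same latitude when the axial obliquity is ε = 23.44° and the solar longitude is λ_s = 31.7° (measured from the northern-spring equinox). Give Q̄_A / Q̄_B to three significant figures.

— Configuration A (φ=+6.4°):
Solar declination: sin δ = sin ε · sin λ_s = sin 23.44° × sin 23.5° = 0.15862, so δ = +9.127°.
cos H₀ = −tan(+6.4°) tan(+9.127°) = -0.0180, H₀ = 1.5888 rad.
Bracket: H₀ sin φ sin δ + cos φ cos δ sin H₀ = 1.5888×0.11147×0.15862 + 0.99377×0.98734×0.99984 = 0.028092 + 0.981032 = 1.009124.
Q̄ = (S₀/π) × [bracket] = (1361/π) × 1.009124 = 437.17 W/m².
— Configuration B (φ=+6.4°):
Solar declination: sin δ = sin ε · sin λ_s = sin 23.44° × sin 31.7° = 0.20903, so δ = +12.065°.
cos H₀ = −tan(+6.4°) tan(+12.065°) = -0.0240, H₀ = 1.5948 rad.
Bracket: H₀ sin φ sin δ + cos φ cos δ sin H₀ = 1.5948×0.11147×0.20903 + 0.99377×0.97791×0.99971 = 0.037160 + 0.971536 = 1.008696.
Q̄ = (S₀/π) × [bracket] = (1361/π) × 1.008696 = 436.99 W/m².
Ratio Q̄_A / Q̄_B = 437.17 / 436.99 = 1.000.

Q̄_A / Q̄_B ≈ 1.00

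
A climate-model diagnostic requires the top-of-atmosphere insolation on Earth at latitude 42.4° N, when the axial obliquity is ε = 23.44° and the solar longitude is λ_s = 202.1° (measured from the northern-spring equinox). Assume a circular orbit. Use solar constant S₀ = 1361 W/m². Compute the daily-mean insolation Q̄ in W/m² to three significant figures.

Solar declination: sin δ = sin ε · sin λ_s = sin 23.44° × sin 202.1° = -0.14966, so δ = -8.607°.
cos H₀ = −tan(+42.4°) tan(-8.607°) = 0.1382, H₀ = 1.4321 rad.
Bracket: H₀ sin φ sin δ + cos φ cos δ sin H₀ = 1.4321×0.67430×-0.14966 + 0.73846×0.98874×0.99040 = -0.144521 + 0.723136 = 0.578615.
Q̄ = (S₀/π) × [bracket] = (1361/π) × 0.578615 = 250.7 W/m².

Q̄ ≈ 251 W/m²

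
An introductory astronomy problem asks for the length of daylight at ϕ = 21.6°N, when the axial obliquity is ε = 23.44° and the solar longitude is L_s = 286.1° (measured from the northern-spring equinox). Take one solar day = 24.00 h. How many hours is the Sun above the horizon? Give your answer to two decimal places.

10.74 h

Solar declination: sin δ = sin ε · sin L_s = sin 23.44° × sin 286.1° = -0.38219, so δ = -22.469°.
cos h₀ = −tan ϕ · tan δ = −tan(+21.6°) × tan(-22.469°) = 0.1637, so h₀ = 1.4063 rad = 80.58°.
Daylight = 2h₀/(2π) × 24.00 h = (1.4063/π) × 24.00 = 10.74 h.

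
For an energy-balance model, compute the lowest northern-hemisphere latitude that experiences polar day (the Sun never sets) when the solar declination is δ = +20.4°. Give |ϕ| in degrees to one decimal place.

|ϕ| = 69.6°

Polar day requires cos h₀ = −tan ϕ tan δ ≤ −1, i.e. tan ϕ tan δ ≥ 1.
The boundary is |tan ϕ| · |tan δ| = 1, so |ϕ| = 90° − |δ| = 90° − 20.4° = 69.6° in the northern hemisphere.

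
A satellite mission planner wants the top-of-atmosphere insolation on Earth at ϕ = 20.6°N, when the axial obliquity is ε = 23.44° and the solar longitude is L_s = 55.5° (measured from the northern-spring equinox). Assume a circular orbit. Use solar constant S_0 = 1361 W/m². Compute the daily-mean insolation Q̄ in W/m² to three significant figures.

Solar declination: sin δ = sin ε · sin L_s = sin 23.44° × sin 55.5° = 0.32783, so δ = +19.137°.
cos h₀ = −tan(+20.6°) tan(+19.137°) = -0.1304, h₀ = 1.7016 rad.
Bracket: h₀ sin ϕ sin δ + cos ϕ cos δ sin h₀ = 1.7016×0.35184×0.32783 + 0.93606×0.94474×0.99146 = 0.196269 + 0.876781 = 1.073050.
Q̄ = (S_0/π) × [bracket] = (1361/π) × 1.073050 = 464.9 W/m².

Q̄ ≈ 465 W/m²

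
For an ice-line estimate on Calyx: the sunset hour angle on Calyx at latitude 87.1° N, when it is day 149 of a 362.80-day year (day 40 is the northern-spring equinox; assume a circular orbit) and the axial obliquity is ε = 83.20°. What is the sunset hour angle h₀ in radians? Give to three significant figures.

h₀ = 3.14 rad

Solar longitude: L_s = 360° × (149 − 40)/362.80 = 108.159°.
sin δ = sin 83.20° × sin 108.159° = 0.94351, so δ = +70.650°.
Sunrise equation: cos h₀ = −tan ϕ · tan δ = -56.2123 ≤ −1, so the host star never sets (polar day) and h₀ = π.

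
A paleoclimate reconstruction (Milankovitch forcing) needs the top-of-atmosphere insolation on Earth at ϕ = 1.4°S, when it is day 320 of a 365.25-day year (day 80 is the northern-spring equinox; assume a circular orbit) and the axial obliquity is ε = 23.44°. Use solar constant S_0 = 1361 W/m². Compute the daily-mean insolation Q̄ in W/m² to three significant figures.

Solar longitude: L_s = 360° × (320 − 80)/365.25 = 236.550°.
sin δ = sin 23.44° × sin 236.550° = -0.33190, so δ = -19.384°.
cos h₀ = −tan(-1.4°) tan(-19.384°) = -0.0086, h₀ = 1.5794 rad.
Bracket: h₀ sin ϕ sin δ + cos ϕ cos δ sin h₀ = 1.5794×-0.02443×-0.33190 + 0.99970×0.94331×0.99996 = 0.012806 + 0.942989 = 0.955795.
Q̄ = (S_0/π) × [bracket] = (1361/π) × 0.955795 = 414.1 W/m².

Q̄ ≈ 414 W/m²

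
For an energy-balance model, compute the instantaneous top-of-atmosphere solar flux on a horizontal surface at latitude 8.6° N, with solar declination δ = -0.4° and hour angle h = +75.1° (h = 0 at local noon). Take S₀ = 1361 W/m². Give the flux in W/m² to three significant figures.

cos θ_z = sin φ sin δ + cos φ cos δ cos h = -0.001044 + 0.254235 = 0.253191.
Flux = S₀ · cos θ_z = 1361 × 0.253191 = 344.6 W/m².

345 W/m²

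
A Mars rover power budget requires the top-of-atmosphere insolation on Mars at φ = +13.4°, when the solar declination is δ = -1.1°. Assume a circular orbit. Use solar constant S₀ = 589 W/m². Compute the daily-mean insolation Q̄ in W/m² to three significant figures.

Q̄ ≈ 181 W/m²

cos H₀ = −tan(+13.4°) tan(-1.100°) = 0.0046, H₀ = 1.5662 rad.
Bracket: H₀ sin φ sin δ + cos φ cos δ sin H₀ = 1.5662×0.23175×-0.01920 + 0.97278×0.99982×0.99999 = -0.006969 + 0.972595 = 0.965626.
Q̄ = (S₀/π) × [bracket] = (589/π) × 0.965626 = 181.0 W/m².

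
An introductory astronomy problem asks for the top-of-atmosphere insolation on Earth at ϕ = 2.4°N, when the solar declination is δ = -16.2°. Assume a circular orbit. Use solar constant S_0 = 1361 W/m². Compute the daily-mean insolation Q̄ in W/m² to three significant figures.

cos h₀ = −tan(+2.4°) tan(-16.200°) = 0.0122, h₀ = 1.5586 rad.
Bracket: h₀ sin ϕ sin δ + cos ϕ cos δ sin h₀ = 1.5586×0.04188×-0.27899 + 0.99912×0.96029×0.99993 = -0.018211 + 0.959378 = 0.941167.
Q̄ = (S_0/π) × [bracket] = (1361/π) × 0.941167 = 407.7 W/m².

Q̄ ≈ 408 W/m²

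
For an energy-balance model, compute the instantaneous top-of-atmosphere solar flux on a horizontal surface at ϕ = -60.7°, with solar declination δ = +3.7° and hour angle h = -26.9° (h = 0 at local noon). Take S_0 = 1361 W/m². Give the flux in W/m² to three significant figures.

cos θ_z = sin ϕ sin δ + cos ϕ cos δ cos h = -0.056277 + 0.435520 = 0.379243.
Flux = S_0 · cos θ_z = 1361 × 0.379243 = 516.1 W/m².

516 W/m²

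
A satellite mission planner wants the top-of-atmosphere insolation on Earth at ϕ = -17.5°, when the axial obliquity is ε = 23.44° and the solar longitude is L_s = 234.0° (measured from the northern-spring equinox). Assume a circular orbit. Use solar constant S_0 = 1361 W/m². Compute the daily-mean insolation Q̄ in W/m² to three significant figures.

Q̄ ≈ 459 W/m²

Solar declination: sin δ = sin ε · sin L_s = sin 23.44° × sin 234.0° = -0.32182, so δ = -18.773°.
cos h₀ = −tan(-17.5°) tan(-18.773°) = -0.1072, h₀ = 1.6782 rad.
Bracket: h₀ sin ϕ sin δ + cos ϕ cos δ sin h₀ = 1.6782×-0.30071×-0.32182 + 0.95372×0.94680×0.99424 = 0.162407 + 0.897781 = 1.060188.
Q̄ = (S_0/π) × [bracket] = (1361/π) × 1.060188 = 459.3 W/m².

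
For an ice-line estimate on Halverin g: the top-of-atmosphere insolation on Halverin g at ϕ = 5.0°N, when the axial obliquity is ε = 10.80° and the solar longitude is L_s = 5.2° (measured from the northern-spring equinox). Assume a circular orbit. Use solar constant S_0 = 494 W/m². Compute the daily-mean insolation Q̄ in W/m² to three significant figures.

Solar declination: sin δ = sin ε · sin L_s = sin 10.80° × sin 5.2° = 0.01698, so δ = +0.973°.
cos h₀ = −tan(+5.0°) tan(+0.973°) = -0.0015, h₀ = 1.5723 rad.
Bracket: h₀ sin ϕ sin δ + cos ϕ cos δ sin h₀ = 1.5723×0.08716×0.01698 + 0.99619×0.99986×1.00000 = 0.002327 + 0.996051 = 0.998378.
Q̄ = (S_0/π) × [bracket] = (494/π) × 0.998378 = 157.0 W/m².

Q̄ ≈ 157 W/m²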